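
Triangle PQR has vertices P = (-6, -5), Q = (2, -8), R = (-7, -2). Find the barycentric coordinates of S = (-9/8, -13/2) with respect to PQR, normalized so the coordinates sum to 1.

Signed area of the reference triangle: [PQR] = ½·((-6)·(-8−(-2)) + 2·(-2−(-5)) + (-7)·(-5−(-8))) = ½·(36 + 6 − 21) = 21/2.
[SQR] = ½·((-9/8)·(-8−(-2)) + 2·(-2−(-13/2)) + (-7)·(-13/2−(-8))) = ½·(27/4 + 9 − 21/2) = 21/8, so the P-coordinate is (21/8)/(21/2) = 1/4.
[PSR] = ½·((-6)·(-13/2−(-2)) + (-9/8)·(-2−(-5)) + (-7)·(-5−(-13/2))) = ½·(27 − 27/8 − 21/2) = 105/16, so the Q-coordinate is 5/8.
[PQS] = ½·((-6)·(-8−(-13/2)) + 2·(-13/2−(-5)) + (-9/8)·(-5−(-8))) = ½·(9 − 3 − 27/8) = 21/16, so the R-coordinate is 1/8.
Check: 1/4 + 5/8 + 1/8 = 1.

(1/4, 5/8, 1/8)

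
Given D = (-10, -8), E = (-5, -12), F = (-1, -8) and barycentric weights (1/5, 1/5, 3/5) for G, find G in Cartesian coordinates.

(-18/5, -44/5)

G = (1/5)·D + (1/5)·E + (3/5)·F.
x-coordinate: (1/5)·(-10) + (1/5)·(-5) + (3/5)·(-1) = -18/5.
y-coordinate: (1/5)·(-8) + (1/5)·(-12) + (3/5)·(-8) = -44/5.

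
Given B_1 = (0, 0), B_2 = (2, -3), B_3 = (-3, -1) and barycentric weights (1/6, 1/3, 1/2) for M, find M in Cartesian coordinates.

M = (1/6)·B_1 + (1/3)·B_2 + (1/2)·B_3.
x-coordinate: (1/6)·0 + (1/3)·2 + (1/2)·(-3) = -5/6.
y-coordinate: (1/6)·0 + (1/3)·(-3) + (1/2)·(-1) = -3/2.

(-5/6, -3/2)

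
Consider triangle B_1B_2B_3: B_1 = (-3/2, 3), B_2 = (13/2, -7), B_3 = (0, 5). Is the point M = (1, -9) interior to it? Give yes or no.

no

Barycentric coordinates of M: (79/31, 23/31, -71/31).
The three coordinates are positive, positive, negative; a point is interior exactly when all three are positive.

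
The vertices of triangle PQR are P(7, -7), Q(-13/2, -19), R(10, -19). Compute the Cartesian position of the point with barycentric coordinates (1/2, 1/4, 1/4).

S = (1/2)·P + (1/4)·Q + (1/4)·R.
x-coordinate: (1/2)·7 + (1/4)·(-13/2) + (1/4)·10 = 35/8.
y-coordinate: (1/2)·(-7) + (1/4)·(-19) + (1/4)·(-19) = -13.

(35/8, -13)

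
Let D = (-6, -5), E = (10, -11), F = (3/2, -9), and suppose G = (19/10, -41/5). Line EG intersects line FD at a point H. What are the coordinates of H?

(-7/2, -19/3)

Barycentric coordinates of G with respect to DEF: (2/5, 2/5, 1/5).
On side FD the E-coordinate is zero; dropping G's E-weight 2/5 and renormalizing the remaining 1/5 : 2/5 gives weights 1/3, 2/3 on F, D.
H = (1/3)·(3/2, -9) + (2/3)·(-6, -5) = (-7/2, -19/3).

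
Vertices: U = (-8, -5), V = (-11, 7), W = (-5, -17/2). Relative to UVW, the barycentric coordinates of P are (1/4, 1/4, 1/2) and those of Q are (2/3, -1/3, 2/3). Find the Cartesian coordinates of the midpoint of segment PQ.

(-49/8, -181/24)

Barycentric coordinates of the midpoint are the average: (11/24, -1/24, 7/12).
Converting: (11/24)·U + (-1/24)·V + (7/12)·W = (-49/8, -181/24).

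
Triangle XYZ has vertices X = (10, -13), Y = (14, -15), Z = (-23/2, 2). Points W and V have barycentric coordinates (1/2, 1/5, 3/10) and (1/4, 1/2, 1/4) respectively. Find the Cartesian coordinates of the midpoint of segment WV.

(439/80, -383/40)

Barycentric coordinates of the midpoint are the average: (3/8, 7/20, 11/40).
Converting: (3/8)·X + (7/20)·Y + (11/40)·Z = (439/80, -383/40).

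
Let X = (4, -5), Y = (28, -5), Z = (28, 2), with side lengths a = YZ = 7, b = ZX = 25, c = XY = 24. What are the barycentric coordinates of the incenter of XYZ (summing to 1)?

(1/8, 25/56, 3/7)

The incenter has barycentric coordinates proportional to the opposite side lengths: (7 : 25 : 24).
Normalizing by 7+25+24 = 56 gives (1/8, 25/56, 3/7).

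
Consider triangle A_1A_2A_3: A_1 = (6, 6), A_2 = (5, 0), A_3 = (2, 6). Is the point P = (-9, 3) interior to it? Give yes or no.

no

Barycentric coordinates of P: (-25/8, 1/2, 29/8).
The three coordinates are negative, positive, positive; a point is interior exactly when all three are positive.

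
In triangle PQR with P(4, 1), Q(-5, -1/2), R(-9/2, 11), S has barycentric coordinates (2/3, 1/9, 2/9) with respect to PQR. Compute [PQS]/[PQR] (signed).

2/9

The signed ratio [PQS]/[PQR] equals the barycentric coordinate of S at vertex R, which is 2/9.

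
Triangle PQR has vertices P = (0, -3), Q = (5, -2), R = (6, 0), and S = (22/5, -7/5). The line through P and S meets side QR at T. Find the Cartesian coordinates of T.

Barycentric coordinates of S with respect to PQR: (1/5, 2/5, 2/5).
On side QR the P-coordinate is zero; dropping S's P-weight 1/5 and renormalizing the remaining 2/5 : 2/5 gives weights 1/2, 1/2 on Q, R.
T = (1/2)·(5, -2) + (1/2)·(6, 0) = (11/2, -1).

(11/2, -1)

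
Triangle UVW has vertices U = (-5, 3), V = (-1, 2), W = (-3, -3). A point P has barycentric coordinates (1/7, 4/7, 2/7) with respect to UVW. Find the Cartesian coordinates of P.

(-15/7, 5/7)

P = (1/7)·U + (4/7)·V + (2/7)·W.
x-coordinate: (1/7)·(-5) + (4/7)·(-1) + (2/7)·(-3) = -15/7.
y-coordinate: (1/7)·3 + (4/7)·2 + (2/7)·(-3) = 5/7.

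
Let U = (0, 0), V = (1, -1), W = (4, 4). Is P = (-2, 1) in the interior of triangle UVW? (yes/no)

no

Barycentric coordinates of P: (21/8, -3/2, -1/8).
The three coordinates are positive, negative, negative; a point is interior exactly when all three are positive.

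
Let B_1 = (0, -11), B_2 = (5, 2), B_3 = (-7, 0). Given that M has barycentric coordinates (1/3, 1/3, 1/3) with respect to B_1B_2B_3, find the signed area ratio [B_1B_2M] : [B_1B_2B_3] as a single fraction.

The signed ratio [B_1B_2M]/[B_1B_2B_3] equals the barycentric coordinate of M at vertex B_3, which is 1/3.

1/3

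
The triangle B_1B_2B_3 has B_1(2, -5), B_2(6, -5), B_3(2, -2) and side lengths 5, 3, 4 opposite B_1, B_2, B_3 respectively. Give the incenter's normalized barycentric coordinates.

The incenter has barycentric coordinates proportional to the opposite side lengths: (5 : 3 : 4).
Normalizing by 5+3+4 = 12 gives (5/12, 1/4, 1/3).

(5/12, 1/4, 1/3)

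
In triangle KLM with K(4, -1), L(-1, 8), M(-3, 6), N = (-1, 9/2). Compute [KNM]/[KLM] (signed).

[KLM] = ½·(4·(8−6) + (-1)·(6−(-1)) + (-3)·(-1−8)) = ½·(8 − 7 + 27) = 14.
[KNM] = ½·(4·(9/2−6) + (-1)·(6−(-1)) + (-3)·(-1−(9/2))) = ½·(-6 − 7 + 33/2) = 7/4, so the ratio is (7/4)/14 = 1/8.

1/8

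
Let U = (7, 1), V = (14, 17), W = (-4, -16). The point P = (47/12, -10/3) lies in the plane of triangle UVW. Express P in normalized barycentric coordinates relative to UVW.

Signed area of the reference triangle: [UVW] = ½·(7·(17−(-16)) + 14·(-16−1) + (-4)·(1−17)) = ½·(231 − 238 + 64) = 57/2.
[PVW] = ½·((47/12)·(17−(-16)) + 14·(-16−(-10/3)) + (-4)·(-10/3−17)) = ½·(517/4 − 532/3 + 244/3) = 133/8, so the U-coordinate is (133/8)/(57/2) = 7/12.
[UPW] = ½·(7·(-10/3−(-16)) + (47/12)·(-16−1) + (-4)·(1−(-10/3))) = ½·(266/3 − 799/12 − 52/3) = 19/8, so the V-coordinate is 1/12.
[UVP] = ½·(7·(17−(-10/3)) + 14·(-10/3−1) + (47/12)·(1−17)) = ½·(427/3 − 182/3 − 188/3) = 19/2, so the W-coordinate is 1/3.
Check: 7/12 + 1/12 + 1/3 = 1.

(7/12, 1/12, 1/3)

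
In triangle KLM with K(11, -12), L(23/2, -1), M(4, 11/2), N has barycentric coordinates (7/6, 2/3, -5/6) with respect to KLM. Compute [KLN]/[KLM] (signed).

-5/6

The signed ratio [KLN]/[KLM] equals the barycentric coordinate of N at vertex M, which is -5/6.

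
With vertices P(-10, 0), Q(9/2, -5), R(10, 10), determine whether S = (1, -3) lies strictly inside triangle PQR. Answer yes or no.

yes

Barycentric coordinates of S: (127/490, 34/49, 23/490).
The three coordinates are positive, positive, positive; a point is interior exactly when all three are positive.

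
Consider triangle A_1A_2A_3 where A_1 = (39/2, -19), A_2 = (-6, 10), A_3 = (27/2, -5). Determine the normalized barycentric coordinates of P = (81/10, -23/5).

Signed area of the reference triangle: [A_1A_2A_3] = ½·((39/2)·(10−(-5)) + (-6)·(-5−(-19)) + (27/2)·(-19−10)) = ½·(585/2 − 84 − 783/2) = -183/2.
[PA_2A_3] = ½·((81/10)·(10−(-5)) + (-6)·(-5−(-23/5)) + (27/2)·(-23/5−10)) = ½·(243/2 + 12/5 − 1971/10) = -183/5, so the A_1-coordinate is (-183/5)/(-183/2) = 2/5.
[A_1PA_3] = ½·((39/2)·(-23/5−(-5)) + (81/10)·(-5−(-19)) + (27/2)·(-19−(-23/5))) = ½·(39/5 + 567/5 − 972/5) = -183/5, so the A_2-coordinate is 2/5.
[A_1A_2P] = ½·((39/2)·(10−(-23/5)) + (-6)·(-23/5−(-19)) + (81/10)·(-19−10)) = ½·(2847/10 − 432/5 − 2349/10) = -183/10, so the A_3-coordinate is 1/5.
Check: 2/5 + 2/5 + 1/5 = 1.

(2/5, 2/5, 1/5)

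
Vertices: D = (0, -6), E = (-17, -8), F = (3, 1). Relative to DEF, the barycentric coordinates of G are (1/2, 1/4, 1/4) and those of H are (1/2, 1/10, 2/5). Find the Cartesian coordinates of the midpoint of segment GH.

Barycentric coordinates of the midpoint are the average: (1/2, 7/40, 13/40).
Converting: (1/2)·D + (7/40)·E + (13/40)·F = (-2, -163/40).

(-2, -163/40)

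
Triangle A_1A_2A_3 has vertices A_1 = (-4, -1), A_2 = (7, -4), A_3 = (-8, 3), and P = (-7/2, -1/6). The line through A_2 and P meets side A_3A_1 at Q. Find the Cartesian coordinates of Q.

(-28/5, 3/5)

Barycentric coordinates of P with respect to A_1A_2A_3: (1/2, 1/6, 1/3).
On side A_3A_1 the A_2-coordinate is zero; dropping P's A_2-weight 1/6 and renormalizing the remaining 1/3 : 1/2 gives weights 2/5, 3/5 on A_3, A_1.
Q = (2/5)·(-8, 3) + (3/5)·(-4, -1) = (-28/5, 3/5).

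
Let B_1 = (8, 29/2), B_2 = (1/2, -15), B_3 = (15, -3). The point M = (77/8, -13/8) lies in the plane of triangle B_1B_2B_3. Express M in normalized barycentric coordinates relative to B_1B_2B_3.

Signed area of the reference triangle: [B_1B_2B_3] = ½·(8·(-15−(-3)) + (1/2)·(-3−(29/2)) + 15·(29/2−(-15))) = ½·(-96 − 35/4 + 885/2) = 1351/8.
[MB_2B_3] = ½·((77/8)·(-15−(-3)) + (1/2)·(-3−(-13/8)) + 15·(-13/8−(-15))) = ½·(-231/2 − 11/16 + 1605/8) = 1351/32, so the B_1-coordinate is (1351/32)/(1351/8) = 1/4.
[B_1MB_3] = ½·(8·(-13/8−(-3)) + (77/8)·(-3−(29/2)) + 15·(29/2−(-13/8))) = ½·(11 − 2695/16 + 1935/8) = 1351/32, so the B_2-coordinate is 1/4.
[B_1B_2M] = ½·(8·(-15−(-13/8)) + (1/2)·(-13/8−(29/2)) + (77/8)·(29/2−(-15))) = ½·(-107 − 129/16 + 4543/16) = 1351/16, so the B_3-coordinate is 1/2.

(1/4, 1/4, 1/2)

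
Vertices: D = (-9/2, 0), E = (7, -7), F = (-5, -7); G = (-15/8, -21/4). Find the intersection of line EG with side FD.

Barycentric coordinates of G with respect to DEF: (1/4, 1/4, 1/2).
On side FD the E-coordinate is zero; dropping G's E-weight 1/4 and renormalizing the remaining 1/2 : 1/4 gives weights 2/3, 1/3 on F, D.
H = (2/3)·(-5, -7) + (1/3)·(-9/2, 0) = (-29/6, -14/3).

(-29/6, -14/3)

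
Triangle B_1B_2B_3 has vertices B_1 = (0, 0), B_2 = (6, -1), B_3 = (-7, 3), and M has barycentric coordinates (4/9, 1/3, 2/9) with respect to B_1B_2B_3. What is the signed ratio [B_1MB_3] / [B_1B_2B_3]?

The signed ratio [B_1MB_3]/[B_1B_2B_3] equals the barycentric coordinate of M at vertex B_2, which is 1/3.

1/3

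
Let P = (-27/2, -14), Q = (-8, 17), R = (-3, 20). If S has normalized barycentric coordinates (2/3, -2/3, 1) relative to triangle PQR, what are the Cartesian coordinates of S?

S = (2/3)·P + (-2/3)·Q + 1·R.
x-coordinate: (2/3)·(-27/2) + (-2/3)·(-8) + 1·(-3) = -20/3.
y-coordinate: (2/3)·(-14) + (-2/3)·17 + 1·20 = -2/3.

(-20/3, -2/3)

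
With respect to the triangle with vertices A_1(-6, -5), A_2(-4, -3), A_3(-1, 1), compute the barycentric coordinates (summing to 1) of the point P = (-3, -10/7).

(5/14, 1/14, 4/7)

Signed area of the reference triangle: [A_1A_2A_3] = ½·((-6)·(-3−1) + (-4)·(1−(-5)) + (-1)·(-5−(-3))) = ½·(24 − 24 + 2) = 1.
[PA_2A_3] = ½·((-3)·(-3−1) + (-4)·(1−(-10/7)) + (-1)·(-10/7−(-3))) = ½·(12 − 68/7 − 11/7) = 5/14, so the A_1-coordinate is (5/14)/1 = 5/14.
[A_1PA_3] = ½·((-6)·(-10/7−1) + (-3)·(1−(-5)) + (-1)·(-5−(-10/7))) = ½·(102/7 − 18 + 25/7) = 1/14, so the A_2-coordinate is 1/14.
[A_1A_2P] = ½·((-6)·(-3−(-10/7)) + (-4)·(-10/7−(-5)) + (-3)·(-5−(-3))) = ½·(66/7 − 100/7 + 6) = 4/7, so the A_3-coordinate is 4/7.
Check: 5/14 + 1/14 + 4/7 = 1.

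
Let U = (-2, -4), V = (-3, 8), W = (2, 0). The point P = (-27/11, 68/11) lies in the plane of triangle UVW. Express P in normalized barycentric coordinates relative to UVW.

Signed area of the reference triangle: [UVW] = ½·((-2)·(8−0) + (-3)·(0−(-4)) + 2·(-4−8)) = ½·(-16 − 12 − 24) = -26.
[PVW] = ½·((-27/11)·(8−0) + (-3)·(0−(68/11)) + 2·(68/11−8)) = ½·(-216/11 + 204/11 − 40/11) = -26/11, so the U-coordinate is (-26/11)/(-26) = 1/11.
[UPW] = ½·((-2)·(68/11−0) + (-27/11)·(0−(-4)) + 2·(-4−(68/11))) = ½·(-136/11 − 108/11 − 224/11) = -234/11, so the V-coordinate is 9/11.
[UVP] = ½·((-2)·(8−(68/11)) + (-3)·(68/11−(-4)) + (-27/11)·(-4−8)) = ½·(-40/11 − 336/11 + 324/11) = -26/11, so the W-coordinate is 1/11.

(1/11, 9/11, 1/11)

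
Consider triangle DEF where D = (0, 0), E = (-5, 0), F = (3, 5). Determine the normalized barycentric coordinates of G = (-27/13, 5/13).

(6/13, 6/13, 1/13)

Signed area of the reference triangle: [DEF] = ½·(0·(0−5) + (-5)·(5−0) + 3·(0−0)) = ½·(0 − 25 + 0) = -25/2.
[GEF] = ½·((-27/13)·(0−5) + (-5)·(5−(5/13)) + 3·(5/13−0)) = ½·(135/13 − 300/13 + 15/13) = -75/13, so the D-coordinate is (-75/13)/(-25/2) = 6/13.
[DGF] = ½·(0·(5/13−5) + (-27/13)·(5−0) + 3·(0−(5/13))) = ½·(0 − 135/13 − 15/13) = -75/13, so the E-coordinate is 6/13.
[DEG] = ½·(0·(0−(5/13)) + (-5)·(5/13−0) + (-27/13)·(0−0)) = ½·(0 − 25/13 + 0) = -25/26, so the F-coordinate is 1/13.
Check: 6/13 + 6/13 + 1/13 = 1.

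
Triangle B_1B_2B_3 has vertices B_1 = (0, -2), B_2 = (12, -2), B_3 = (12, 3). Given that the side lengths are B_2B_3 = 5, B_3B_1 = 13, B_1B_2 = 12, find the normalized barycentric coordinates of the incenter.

(1/6, 13/30, 2/5)

The incenter has barycentric coordinates proportional to the opposite side lengths: (5 : 13 : 12).
Normalizing by 5+13+12 = 30 gives (1/6, 13/30, 2/5).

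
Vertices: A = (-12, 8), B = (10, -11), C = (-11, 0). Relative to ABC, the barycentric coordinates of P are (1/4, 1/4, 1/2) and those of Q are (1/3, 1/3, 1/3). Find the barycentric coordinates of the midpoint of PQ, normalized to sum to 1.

Since both coordinate triples sum to 1, the midpoint's barycentrics are the componentwise average.
(1/4+1/3)/2 = 7/24; similarly 7/24 and 5/12.

(7/24, 7/24, 5/12)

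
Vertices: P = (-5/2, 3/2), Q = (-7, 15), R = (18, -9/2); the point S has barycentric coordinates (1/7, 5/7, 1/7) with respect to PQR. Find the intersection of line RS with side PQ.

Line RS meets PQ where the R-coordinate vanishes; zeroing S's R-weight and renormalizing leaves P, Q-weights 1/7 : 5/7 → (1/6, 5/6).
So T = (1/6)·P + (5/6)·Q = (-25/4, 51/4).

(-25/4, 51/4)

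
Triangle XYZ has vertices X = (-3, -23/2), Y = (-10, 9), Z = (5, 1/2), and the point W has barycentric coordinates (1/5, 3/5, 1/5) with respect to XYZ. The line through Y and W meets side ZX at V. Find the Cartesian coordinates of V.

(1, -11/2)

Line YW meets ZX where the Y-coordinate vanishes; zeroing W's Y-weight and renormalizing leaves Z, X-weights 1/5 : 1/5 → (1/2, 1/2).
So V = (1/2)·Z + (1/2)·X = (1, -11/2).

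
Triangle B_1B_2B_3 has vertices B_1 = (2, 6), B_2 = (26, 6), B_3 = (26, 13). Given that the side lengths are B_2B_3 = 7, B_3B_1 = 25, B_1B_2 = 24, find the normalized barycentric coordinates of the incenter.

(1/8, 25/56, 3/7)

The incenter has barycentric coordinates proportional to the opposite side lengths: (7 : 25 : 24).
Normalizing by 7+25+24 = 56 gives (1/8, 25/56, 3/7).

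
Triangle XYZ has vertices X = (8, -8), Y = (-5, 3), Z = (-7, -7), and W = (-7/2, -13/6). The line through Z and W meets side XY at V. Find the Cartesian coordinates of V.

Barycentric coordinates of W with respect to XYZ: (1/6, 1/2, 1/3).
On side XY the Z-coordinate is zero; dropping W's Z-weight 1/3 and renormalizing the remaining 1/6 : 1/2 gives weights 1/4, 3/4 on X, Y.
V = (1/4)·(8, -8) + (3/4)·(-5, 3) = (-7/4, 1/4).

(-7/4, 1/4)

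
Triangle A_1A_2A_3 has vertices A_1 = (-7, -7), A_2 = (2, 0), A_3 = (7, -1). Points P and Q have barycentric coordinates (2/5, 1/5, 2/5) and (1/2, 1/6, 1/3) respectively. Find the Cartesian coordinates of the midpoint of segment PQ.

Barycentric coordinates of the midpoint are the average: (9/20, 11/60, 11/30).
Converting: (9/20)·A_1 + (11/60)·A_2 + (11/30)·A_3 = (-13/60, -211/60).

(-13/60, -211/60)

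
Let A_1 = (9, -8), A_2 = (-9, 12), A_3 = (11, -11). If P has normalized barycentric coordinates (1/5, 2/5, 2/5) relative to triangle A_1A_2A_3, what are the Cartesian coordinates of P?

(13/5, -6/5)

P = (1/5)·A_1 + (2/5)·A_2 + (2/5)·A_3.
x-coordinate: (1/5)·9 + (2/5)·(-9) + (2/5)·11 = 13/5.
y-coordinate: (1/5)·(-8) + (2/5)·12 + (2/5)·(-11) = -6/5.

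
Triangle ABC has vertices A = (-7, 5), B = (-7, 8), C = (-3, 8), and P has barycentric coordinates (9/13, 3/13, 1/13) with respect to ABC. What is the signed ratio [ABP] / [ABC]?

The signed ratio [ABP]/[ABC] equals the barycentric coordinate of P at vertex C, which is 1/13.

1/13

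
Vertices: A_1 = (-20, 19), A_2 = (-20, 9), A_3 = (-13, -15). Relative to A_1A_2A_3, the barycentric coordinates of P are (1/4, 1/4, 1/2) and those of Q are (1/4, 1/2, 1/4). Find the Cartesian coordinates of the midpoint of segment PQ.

Barycentric coordinates of the midpoint are the average: (1/4, 3/8, 3/8).
Converting: (1/4)·A_1 + (3/8)·A_2 + (3/8)·A_3 = (-139/8, 5/2).

(-139/8, 5/2)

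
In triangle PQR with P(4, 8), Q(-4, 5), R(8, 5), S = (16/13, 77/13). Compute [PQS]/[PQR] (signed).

3/13

[PQR] = ½·(4·(5−5) + (-4)·(5−8) + 8·(8−5)) = ½·(0 + 12 + 24) = 18.
[PQS] = ½·(4·(5−(77/13)) + (-4)·(77/13−8) + (16/13)·(8−5)) = ½·(-48/13 + 108/13 + 48/13) = 54/13, so the ratio is (54/13)/18 = 3/13.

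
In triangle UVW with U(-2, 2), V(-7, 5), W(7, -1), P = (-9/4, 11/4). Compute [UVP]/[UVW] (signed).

[UVW] = ½·((-2)·(5−(-1)) + (-7)·(-1−2) + 7·(2−5)) = ½·(-12 + 21 − 21) = -6.
[UVP] = ½·((-2)·(5−(11/4)) + (-7)·(11/4−2) + (-9/4)·(2−5)) = ½·(-9/2 − 21/4 + 27/4) = -3/2, so the ratio is (-3/2)/(-6) = 1/4.

1/4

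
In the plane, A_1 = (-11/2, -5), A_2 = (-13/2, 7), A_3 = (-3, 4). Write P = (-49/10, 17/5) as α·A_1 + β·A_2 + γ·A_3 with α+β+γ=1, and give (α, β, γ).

(1/5, 2/5, 2/5)

Signed area of the reference triangle: [A_1A_2A_3] = ½·((-11/2)·(7−4) + (-13/2)·(4−(-5)) + (-3)·(-5−7)) = ½·(-33/2 − 117/2 + 36) = -39/2.
[PA_2A_3] = ½·((-49/10)·(7−4) + (-13/2)·(4−(17/5)) + (-3)·(17/5−7)) = ½·(-147/10 − 39/10 + 54/5) = -39/10, so the A_1-coordinate is (-39/10)/(-39/2) = 1/5.
[A_1PA_3] = ½·((-11/2)·(17/5−4) + (-49/10)·(4−(-5)) + (-3)·(-5−(17/5))) = ½·(33/10 − 441/10 + 126/5) = -39/5, so the A_2-coordinate is 2/5.
[A_1A_2P] = ½·((-11/2)·(7−(17/5)) + (-13/2)·(17/5−(-5)) + (-49/10)·(-5−7)) = ½·(-99/5 − 273/5 + 294/5) = -39/5, so the A_3-coordinate is 2/5.
Check: 1/5 + 2/5 + 2/5 = 1.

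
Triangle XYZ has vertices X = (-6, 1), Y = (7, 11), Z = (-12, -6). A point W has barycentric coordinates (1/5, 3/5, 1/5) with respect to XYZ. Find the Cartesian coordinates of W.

(3/5, 28/5)

W = (1/5)·X + (3/5)·Y + (1/5)·Z.
x-coordinate: (1/5)·(-6) + (3/5)·7 + (1/5)·(-12) = 3/5.
y-coordinate: (1/5)·1 + (3/5)·11 + (1/5)·(-6) = 28/5.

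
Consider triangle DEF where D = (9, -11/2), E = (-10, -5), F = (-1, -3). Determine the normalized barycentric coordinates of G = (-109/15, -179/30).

Signed area of the reference triangle: [DEF] = ½·(9·(-5−(-3)) + (-10)·(-3−(-11/2)) + (-1)·(-11/2−(-5))) = ½·(-18 − 25 + 1/2) = -85/4.
[GEF] = ½·((-109/15)·(-5−(-3)) + (-10)·(-3−(-179/30)) + (-1)·(-179/30−(-5))) = ½·(218/15 − 89/3 + 29/30) = -85/12, so the D-coordinate is (-85/12)/(-85/4) = 1/3.
[DGF] = ½·(9·(-179/30−(-3)) + (-109/15)·(-3−(-11/2)) + (-1)·(-11/2−(-179/30))) = ½·(-267/10 − 109/6 − 7/15) = -68/3, so the E-coordinate is 16/15.
[DEG] = ½·(9·(-5−(-179/30)) + (-10)·(-179/30−(-11/2)) + (-109/15)·(-11/2−(-5))) = ½·(87/10 + 14/3 + 109/30) = 17/2, so the F-coordinate is -2/5.

(1/3, 16/15, -2/5)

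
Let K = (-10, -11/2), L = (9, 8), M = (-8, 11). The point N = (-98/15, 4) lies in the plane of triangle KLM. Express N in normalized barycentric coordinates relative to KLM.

Signed area of the reference triangle: [KLM] = ½·((-10)·(8−11) + 9·(11−(-11/2)) + (-8)·(-11/2−8)) = ½·(30 + 297/2 + 108) = 573/4.
[NLM] = ½·((-98/15)·(8−11) + 9·(11−4) + (-8)·(4−8)) = ½·(98/5 + 63 + 32) = 573/10, so the K-coordinate is (573/10)/(573/4) = 2/5.
[KNM] = ½·((-10)·(4−11) + (-98/15)·(11−(-11/2)) + (-8)·(-11/2−4)) = ½·(70 − 539/5 + 76) = 191/10, so the L-coordinate is 2/15.
[KLN] = ½·((-10)·(8−4) + 9·(4−(-11/2)) + (-98/15)·(-11/2−8)) = ½·(-40 + 171/2 + 441/5) = 1337/20, so the M-coordinate is 7/15.

(2/5, 2/15, 7/15)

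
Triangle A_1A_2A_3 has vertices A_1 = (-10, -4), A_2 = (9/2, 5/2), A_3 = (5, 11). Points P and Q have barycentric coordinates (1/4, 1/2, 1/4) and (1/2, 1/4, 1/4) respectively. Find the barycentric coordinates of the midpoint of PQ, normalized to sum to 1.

Since both coordinate triples sum to 1, the midpoint's barycentrics are the componentwise average.
(1/4+1/2)/2 = 3/8; similarly 3/8 and 1/4.

(3/8, 3/8, 1/4)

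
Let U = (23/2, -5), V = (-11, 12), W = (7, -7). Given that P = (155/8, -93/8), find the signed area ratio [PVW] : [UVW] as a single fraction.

[UVW] = ½·((23/2)·(12−(-7)) + (-11)·(-7−(-5)) + 7·(-5−12)) = ½·(437/2 + 22 − 119) = 243/4.
[PVW] = ½·((155/8)·(12−(-7)) + (-11)·(-7−(-93/8)) + 7·(-93/8−12)) = ½·(2945/8 − 407/8 − 1323/8) = 1215/16, so the ratio is (1215/16)/(243/4) = 5/4.

5/4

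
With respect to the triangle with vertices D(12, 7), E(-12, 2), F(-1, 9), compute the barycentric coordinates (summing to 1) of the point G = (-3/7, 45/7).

Signed area of the reference triangle: [DEF] = ½·(12·(2−9) + (-12)·(9−7) + (-1)·(7−2)) = ½·(-84 − 24 − 5) = -113/2.
[GEF] = ½·((-3/7)·(2−9) + (-12)·(9−(45/7)) + (-1)·(45/7−2)) = ½·(3 − 216/7 − 31/7) = -113/7, so the D-coordinate is (-113/7)/(-113/2) = 2/7.
[DGF] = ½·(12·(45/7−9) + (-3/7)·(9−7) + (-1)·(7−(45/7))) = ½·(-216/7 − 6/7 − 4/7) = -113/7, so the E-coordinate is 2/7.
[DEG] = ½·(12·(2−(45/7)) + (-12)·(45/7−7) + (-3/7)·(7−2)) = ½·(-372/7 + 48/7 − 15/7) = -339/14, so the F-coordinate is 3/7.

(2/7, 2/7, 3/7)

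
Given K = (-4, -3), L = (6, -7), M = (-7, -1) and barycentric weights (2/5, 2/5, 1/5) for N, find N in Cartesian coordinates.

N = (2/5)·K + (2/5)·L + (1/5)·M.
x-coordinate: (2/5)·(-4) + (2/5)·6 + (1/5)·(-7) = -3/5.
y-coordinate: (2/5)·(-3) + (2/5)·(-7) + (1/5)·(-1) = -21/5.

(-3/5, -21/5)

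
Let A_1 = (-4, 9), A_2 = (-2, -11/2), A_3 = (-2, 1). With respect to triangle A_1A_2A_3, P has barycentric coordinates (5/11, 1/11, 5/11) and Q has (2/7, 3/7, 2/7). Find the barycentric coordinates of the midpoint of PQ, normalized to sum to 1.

Since both coordinate triples sum to 1, the midpoint's barycentrics are the componentwise average.
(5/11+2/7)/2 = 57/154; similarly 20/77 and 57/154.

(57/154, 20/77, 57/154)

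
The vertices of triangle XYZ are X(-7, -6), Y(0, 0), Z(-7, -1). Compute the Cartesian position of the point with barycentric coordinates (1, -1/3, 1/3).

(-28/3, -19/3)

W = 1·X + (-1/3)·Y + (1/3)·Z.
x-coordinate: 1·(-7) + (-1/3)·0 + (1/3)·(-7) = -28/3.
y-coordinate: 1·(-6) + (-1/3)·0 + (1/3)·(-1) = -19/3.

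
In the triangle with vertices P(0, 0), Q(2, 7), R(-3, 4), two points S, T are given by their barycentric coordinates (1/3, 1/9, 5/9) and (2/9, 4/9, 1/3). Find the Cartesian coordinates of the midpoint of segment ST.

(-7/9, 67/18)

Barycentric coordinates of the midpoint are the average: (5/18, 5/18, 4/9).
Converting: (5/18)·P + (5/18)·Q + (4/9)·R = (-7/9, 67/18).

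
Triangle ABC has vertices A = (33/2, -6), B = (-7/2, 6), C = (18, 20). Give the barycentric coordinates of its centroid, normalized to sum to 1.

The centroid is the average of the vertices, so each weight is 1/3.

(1/3, 1/3, 1/3)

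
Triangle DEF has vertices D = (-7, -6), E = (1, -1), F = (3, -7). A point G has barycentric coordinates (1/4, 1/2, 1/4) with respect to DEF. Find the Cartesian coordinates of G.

(-1/2, -15/4)

G = (1/4)·D + (1/2)·E + (1/4)·F.
x-coordinate: (1/4)·(-7) + (1/2)·1 + (1/4)·3 = -1/2.
y-coordinate: (1/4)·(-6) + (1/2)·(-1) + (1/4)·(-7) = -15/4.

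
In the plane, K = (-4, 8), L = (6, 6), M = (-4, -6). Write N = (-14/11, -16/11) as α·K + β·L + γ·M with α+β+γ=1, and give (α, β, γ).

(1/11, 3/11, 7/11)

Signed area of the reference triangle: [KLM] = ½·((-4)·(6−(-6)) + 6·(-6−8) + (-4)·(8−6)) = ½·(-48 − 84 − 8) = -70.
[NLM] = ½·((-14/11)·(6−(-6)) + 6·(-6−(-16/11)) + (-4)·(-16/11−6)) = ½·(-168/11 − 300/11 + 328/11) = -70/11, so the K-coordinate is (-70/11)/(-70) = 1/11.
[KNM] = ½·((-4)·(-16/11−(-6)) + (-14/11)·(-6−8) + (-4)·(8−(-16/11))) = ½·(-200/11 + 196/11 − 416/11) = -210/11, so the L-coordinate is 3/11.
[KLN] = ½·((-4)·(6−(-16/11)) + 6·(-16/11−8) + (-14/11)·(8−6)) = ½·(-328/11 − 624/11 − 28/11) = -490/11, so the M-coordinate is 7/11.
Check: 1/11 + 3/11 + 7/11 = 1.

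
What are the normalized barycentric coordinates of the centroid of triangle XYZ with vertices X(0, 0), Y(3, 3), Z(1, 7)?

The centroid is the average of the vertices, so each weight is 1/3.

(1/3, 1/3, 1/3)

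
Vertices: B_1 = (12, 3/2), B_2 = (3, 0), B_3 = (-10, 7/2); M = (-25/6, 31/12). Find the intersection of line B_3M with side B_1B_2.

(15/2, 3/4)

Barycentric coordinates of M with respect to B_1B_2B_3: (1/6, 1/6, 2/3).
On side B_1B_2 the B_3-coordinate is zero; dropping M's B_3-weight 2/3 and renormalizing the remaining 1/6 : 1/6 gives weights 1/2, 1/2 on B_1, B_2.
N = (1/2)·(12, 3/2) + (1/2)·(3, 0) = (15/2, 3/4).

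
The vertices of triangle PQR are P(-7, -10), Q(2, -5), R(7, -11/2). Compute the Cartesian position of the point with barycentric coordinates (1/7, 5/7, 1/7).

S = (1/7)·P + (5/7)·Q + (1/7)·R.
x-coordinate: (1/7)·(-7) + (5/7)·2 + (1/7)·7 = 10/7.
y-coordinate: (1/7)·(-10) + (5/7)·(-5) + (1/7)·(-11/2) = -81/14.

(10/7, -81/14)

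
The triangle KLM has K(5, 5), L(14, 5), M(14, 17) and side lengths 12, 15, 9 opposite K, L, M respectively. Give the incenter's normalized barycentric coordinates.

(1/3, 5/12, 1/4)

The incenter has barycentric coordinates proportional to the opposite side lengths: (12 : 15 : 9).
Normalizing by 12+15+9 = 36 gives (1/3, 5/12, 1/4).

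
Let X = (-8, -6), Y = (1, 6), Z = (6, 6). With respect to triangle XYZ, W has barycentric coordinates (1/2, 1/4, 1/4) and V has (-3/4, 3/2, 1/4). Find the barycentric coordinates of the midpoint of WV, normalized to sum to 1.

(-1/8, 7/8, 1/4)

Since both coordinate triples sum to 1, the midpoint's barycentrics are the componentwise average.
(1/2+-3/4)/2 = -1/8; similarly 7/8 and 1/4.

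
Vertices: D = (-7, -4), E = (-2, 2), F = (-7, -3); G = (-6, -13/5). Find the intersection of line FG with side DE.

Barycentric coordinates of G with respect to DEF: (3/5, 1/5, 1/5).
On side DE the F-coordinate is zero; dropping G's F-weight 1/5 and renormalizing the remaining 3/5 : 1/5 gives weights 3/4, 1/4 on D, E.
H = (3/4)·(-7, -4) + (1/4)·(-2, 2) = (-23/4, -5/2).

(-23/4, -5/2)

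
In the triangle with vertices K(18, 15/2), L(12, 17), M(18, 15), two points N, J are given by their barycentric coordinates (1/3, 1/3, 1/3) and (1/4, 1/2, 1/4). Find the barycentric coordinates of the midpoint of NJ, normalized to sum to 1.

Since both coordinate triples sum to 1, the midpoint's barycentrics are the componentwise average.
(1/3+1/4)/2 = 7/24; similarly 5/12 and 7/24.

(7/24, 5/12, 7/24)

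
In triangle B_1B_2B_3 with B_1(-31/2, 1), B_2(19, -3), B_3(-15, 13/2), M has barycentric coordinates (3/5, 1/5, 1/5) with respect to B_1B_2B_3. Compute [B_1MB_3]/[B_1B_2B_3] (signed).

1/5

The signed ratio [B_1MB_3]/[B_1B_2B_3] equals the barycentric coordinate of M at vertex B_2, which is 1/5.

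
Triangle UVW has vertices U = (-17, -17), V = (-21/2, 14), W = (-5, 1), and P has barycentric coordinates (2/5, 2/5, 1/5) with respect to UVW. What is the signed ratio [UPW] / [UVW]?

2/5

The signed ratio [UPW]/[UVW] equals the barycentric coordinate of P at vertex V, which is 2/5.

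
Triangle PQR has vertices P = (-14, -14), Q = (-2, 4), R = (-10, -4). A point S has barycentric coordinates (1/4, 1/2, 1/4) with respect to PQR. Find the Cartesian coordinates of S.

(-7, -5/2)

S = (1/4)·P + (1/2)·Q + (1/4)·R.
x-coordinate: (1/4)·(-14) + (1/2)·(-2) + (1/4)·(-10) = -7.
y-coordinate: (1/4)·(-14) + (1/2)·4 + (1/4)·(-4) = -5/2.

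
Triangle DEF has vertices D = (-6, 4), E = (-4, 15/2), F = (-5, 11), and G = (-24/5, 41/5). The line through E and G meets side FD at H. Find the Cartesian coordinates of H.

(-16/3, 26/3)

Barycentric coordinates of G with respect to DEF: (1/5, 2/5, 2/5).
On side FD the E-coordinate is zero; dropping G's E-weight 2/5 and renormalizing the remaining 2/5 : 1/5 gives weights 2/3, 1/3 on F, D.
H = (2/3)·(-5, 11) + (1/3)·(-6, 4) = (-16/3, 26/3).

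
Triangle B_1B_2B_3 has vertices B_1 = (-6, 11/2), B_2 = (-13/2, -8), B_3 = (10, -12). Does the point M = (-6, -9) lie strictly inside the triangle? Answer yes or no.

Barycentric coordinates of M: (-2/31, 32/31, 1/31).
The three coordinates are negative, positive, positive; a point is interior exactly when all three are positive.

no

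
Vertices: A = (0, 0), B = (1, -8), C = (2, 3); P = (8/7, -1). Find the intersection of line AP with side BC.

(8/5, -7/5)

Barycentric coordinates of P with respect to ABC: (2/7, 2/7, 3/7).
On side BC the A-coordinate is zero; dropping P's A-weight 2/7 and renormalizing the remaining 2/7 : 3/7 gives weights 2/5, 3/5 on B, C.
Q = (2/5)·(1, -8) + (3/5)·(2, 3) = (8/5, -7/5).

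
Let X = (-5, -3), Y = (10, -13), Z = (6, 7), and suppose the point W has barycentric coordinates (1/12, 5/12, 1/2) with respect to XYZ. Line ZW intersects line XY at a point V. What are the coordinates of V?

Line ZW meets XY where the Z-coordinate vanishes; zeroing W's Z-weight and renormalizing leaves X, Y-weights 1/12 : 5/12 → (1/6, 5/6).
So V = (1/6)·X + (5/6)·Y = (15/2, -34/3).

(15/2, -34/3)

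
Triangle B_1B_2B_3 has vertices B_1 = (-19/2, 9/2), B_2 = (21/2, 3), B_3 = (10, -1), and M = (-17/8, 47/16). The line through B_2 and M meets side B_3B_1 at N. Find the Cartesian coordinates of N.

(-55/14, 41/14)

Barycentric coordinates of M with respect to B_1B_2B_3: (5/8, 1/8, 1/4).
On side B_3B_1 the B_2-coordinate is zero; dropping M's B_2-weight 1/8 and renormalizing the remaining 1/4 : 5/8 gives weights 2/7, 5/7 on B_3, B_1.
N = (2/7)·(10, -1) + (5/7)·(-19/2, 9/2) = (-55/14, 41/14).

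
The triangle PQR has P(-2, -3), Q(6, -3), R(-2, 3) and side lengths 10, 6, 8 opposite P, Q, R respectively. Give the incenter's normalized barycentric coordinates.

(5/12, 1/4, 1/3)

The incenter has barycentric coordinates proportional to the opposite side lengths: (10 : 6 : 8).
Normalizing by 10+6+8 = 24 gives (5/12, 1/4, 1/3).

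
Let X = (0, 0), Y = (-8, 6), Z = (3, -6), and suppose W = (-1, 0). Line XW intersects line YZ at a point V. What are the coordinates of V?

(-5/2, 0)

Barycentric coordinates of W with respect to XYZ: (3/5, 1/5, 1/5).
On side YZ the X-coordinate is zero; dropping W's X-weight 3/5 and renormalizing the remaining 1/5 : 1/5 gives weights 1/2, 1/2 on Y, Z.
V = (1/2)·(-8, 6) + (1/2)·(3, -6) = (-5/2, 0).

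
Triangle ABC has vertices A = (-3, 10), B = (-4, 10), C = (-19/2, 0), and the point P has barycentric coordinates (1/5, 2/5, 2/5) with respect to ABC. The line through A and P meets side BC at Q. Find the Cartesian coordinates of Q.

Line AP meets BC where the A-coordinate vanishes; zeroing P's A-weight and renormalizing leaves B, C-weights 2/5 : 2/5 → (1/2, 1/2).
So Q = (1/2)·B + (1/2)·C = (-27/4, 5).

(-27/4, 5)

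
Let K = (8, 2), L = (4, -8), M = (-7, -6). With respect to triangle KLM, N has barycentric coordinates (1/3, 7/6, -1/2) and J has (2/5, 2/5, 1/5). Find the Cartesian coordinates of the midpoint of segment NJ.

Barycentric coordinates of the midpoint are the average: (11/30, 47/60, -3/20).
Converting: (11/30)·K + (47/60)·L + (-3/20)·M = (427/60, -139/30).

(427/60, -139/30)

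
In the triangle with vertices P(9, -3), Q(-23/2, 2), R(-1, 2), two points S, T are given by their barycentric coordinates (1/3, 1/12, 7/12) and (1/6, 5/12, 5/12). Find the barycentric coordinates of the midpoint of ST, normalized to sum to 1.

(1/4, 1/4, 1/2)

Since both coordinate triples sum to 1, the midpoint's barycentrics are the componentwise average.
(1/3+1/6)/2 = 1/4; similarly 1/4 and 1/2.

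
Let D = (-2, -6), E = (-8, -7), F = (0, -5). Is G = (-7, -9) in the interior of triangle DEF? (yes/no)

Barycentric coordinates of G: (9/2, -1/4, -13/4).
The three coordinates are positive, negative, negative; a point is interior exactly when all three are positive.

no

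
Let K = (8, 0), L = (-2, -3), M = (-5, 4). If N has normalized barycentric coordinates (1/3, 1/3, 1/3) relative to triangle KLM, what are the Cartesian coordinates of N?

N = (1/3)·K + (1/3)·L + (1/3)·M.
x-coordinate: (1/3)·8 + (1/3)·(-2) + (1/3)·(-5) = 1/3.
y-coordinate: (1/3)·0 + (1/3)·(-3) + (1/3)·4 = 1/3.

(1/3, 1/3)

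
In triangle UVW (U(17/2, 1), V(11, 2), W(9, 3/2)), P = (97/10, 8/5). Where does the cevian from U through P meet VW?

(10, 7/4)

Barycentric coordinates of P with respect to UVW: (1/5, 2/5, 2/5).
On side VW the U-coordinate is zero; dropping P's U-weight 1/5 and renormalizing the remaining 2/5 : 2/5 gives weights 1/2, 1/2 on V, W.
Q = (1/2)·(11, 2) + (1/2)·(9, 3/2) = (10, 7/4).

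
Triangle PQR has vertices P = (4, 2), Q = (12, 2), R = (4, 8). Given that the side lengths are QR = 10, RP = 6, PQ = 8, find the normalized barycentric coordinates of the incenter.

The incenter has barycentric coordinates proportional to the opposite side lengths: (10 : 6 : 8).
Normalizing by 10+6+8 = 24 gives (5/12, 1/4, 1/3).

(5/12, 1/4, 1/3)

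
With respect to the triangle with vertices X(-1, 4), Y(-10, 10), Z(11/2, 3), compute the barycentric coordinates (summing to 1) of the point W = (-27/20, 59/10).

(1/10, 2/5, 1/2)

Signed area of the reference triangle: [XYZ] = ½·((-1)·(10−3) + (-10)·(3−4) + (11/2)·(4−10)) = ½·(-7 + 10 − 33) = -15.
[WYZ] = ½·((-27/20)·(10−3) + (-10)·(3−(59/10)) + (11/2)·(59/10−10)) = ½·(-189/20 + 29 − 451/20) = -3/2, so the X-coordinate is (-3/2)/(-15) = 1/10.
[XWZ] = ½·((-1)·(59/10−3) + (-27/20)·(3−4) + (11/2)·(4−(59/10))) = ½·(-29/10 + 27/20 − 209/20) = -6, so the Y-coordinate is 2/5.
[XYW] = ½·((-1)·(10−(59/10)) + (-10)·(59/10−4) + (-27/20)·(4−10)) = ½·(-41/10 − 19 + 81/10) = -15/2, so the Z-coordinate is 1/2.
Check: 1/10 + 2/5 + 1/2 = 1.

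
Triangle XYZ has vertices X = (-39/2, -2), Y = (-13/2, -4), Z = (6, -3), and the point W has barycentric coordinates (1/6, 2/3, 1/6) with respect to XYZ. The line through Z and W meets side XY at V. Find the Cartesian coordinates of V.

(-91/10, -18/5)

Line ZW meets XY where the Z-coordinate vanishes; zeroing W's Z-weight and renormalizing leaves X, Y-weights 1/6 : 2/3 → (1/5, 4/5).
So V = (1/5)·X + (4/5)·Y = (-91/10, -18/5).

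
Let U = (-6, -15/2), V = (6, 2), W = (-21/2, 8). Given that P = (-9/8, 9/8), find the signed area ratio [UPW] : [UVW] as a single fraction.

1/2

[UVW] = ½·((-6)·(2−8) + 6·(8−(-15/2)) + (-21/2)·(-15/2−2)) = ½·(36 + 93 + 399/4) = 915/8.
[UPW] = ½·((-6)·(9/8−8) + (-9/8)·(8−(-15/2)) + (-21/2)·(-15/2−(9/8))) = ½·(165/4 − 279/16 + 1449/16) = 915/16, so the ratio is (915/16)/(915/8) = 1/2.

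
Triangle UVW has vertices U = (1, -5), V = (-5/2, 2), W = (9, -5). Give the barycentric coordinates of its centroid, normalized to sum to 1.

The centroid is the average of the vertices, so each weight is 1/3.

(1/3, 1/3, 1/3)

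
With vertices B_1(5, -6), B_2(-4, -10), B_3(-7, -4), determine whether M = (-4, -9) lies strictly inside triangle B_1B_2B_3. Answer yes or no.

yes

Barycentric coordinates of M: (1/22, 9/11, 3/22).
The three coordinates are positive, positive, positive; a point is interior exactly when all three are positive.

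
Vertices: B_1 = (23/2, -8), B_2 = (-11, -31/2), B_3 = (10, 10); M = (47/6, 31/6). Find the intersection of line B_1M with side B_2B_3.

Barycentric coordinates of M with respect to B_1B_2B_3: (1/9, 1/9, 7/9).
On side B_2B_3 the B_1-coordinate is zero; dropping M's B_1-weight 1/9 and renormalizing the remaining 1/9 : 7/9 gives weights 1/8, 7/8 on B_2, B_3.
N = (1/8)·(-11, -31/2) + (7/8)·(10, 10) = (59/8, 109/16).

(59/8, 109/16)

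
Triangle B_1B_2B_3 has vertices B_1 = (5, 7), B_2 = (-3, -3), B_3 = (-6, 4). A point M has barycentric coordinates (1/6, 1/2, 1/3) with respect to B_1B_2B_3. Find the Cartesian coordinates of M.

M = (1/6)·B_1 + (1/2)·B_2 + (1/3)·B_3.
x-coordinate: (1/6)·5 + (1/2)·(-3) + (1/3)·(-6) = -8/3.
y-coordinate: (1/6)·7 + (1/2)·(-3) + (1/3)·4 = 1.

(-8/3, 1)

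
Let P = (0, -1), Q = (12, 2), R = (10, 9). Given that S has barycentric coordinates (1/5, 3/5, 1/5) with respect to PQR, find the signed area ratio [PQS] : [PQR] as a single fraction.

1/5

The signed ratio [PQS]/[PQR] equals the barycentric coordinate of S at vertex R, which is 1/5.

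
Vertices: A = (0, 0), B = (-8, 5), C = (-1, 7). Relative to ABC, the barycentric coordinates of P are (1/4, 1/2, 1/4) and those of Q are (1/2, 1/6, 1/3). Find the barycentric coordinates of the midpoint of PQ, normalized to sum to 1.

Since both coordinate triples sum to 1, the midpoint's barycentrics are the componentwise average.
(1/4+1/2)/2 = 3/8; similarly 1/3 and 7/24.

(3/8, 1/3, 7/24)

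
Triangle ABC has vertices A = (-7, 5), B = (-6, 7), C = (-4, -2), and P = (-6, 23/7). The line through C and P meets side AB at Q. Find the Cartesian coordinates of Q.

(-34/5, 27/5)

Barycentric coordinates of P with respect to ABC: (4/7, 1/7, 2/7).
On side AB the C-coordinate is zero; dropping P's C-weight 2/7 and renormalizing the remaining 4/7 : 1/7 gives weights 4/5, 1/5 on A, B.
Q = (4/5)·(-7, 5) + (1/5)·(-6, 7) = (-34/5, 27/5).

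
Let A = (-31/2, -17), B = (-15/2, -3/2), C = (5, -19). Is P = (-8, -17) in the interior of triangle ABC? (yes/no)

Barycentric coordinates of P: (54/89, 4/89, 31/89).
The three coordinates are positive, positive, positive; a point is interior exactly when all three are positive.

yes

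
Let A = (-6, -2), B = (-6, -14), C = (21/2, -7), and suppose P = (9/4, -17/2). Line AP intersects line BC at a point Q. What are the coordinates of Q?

(39/10, -49/5)

Barycentric coordinates of P with respect to ABC: (1/6, 1/3, 1/2).
On side BC the A-coordinate is zero; dropping P's A-weight 1/6 and renormalizing the remaining 1/3 : 1/2 gives weights 2/5, 3/5 on B, C.
Q = (2/5)·(-6, -14) + (3/5)·(21/2, -7) = (39/10, -49/5).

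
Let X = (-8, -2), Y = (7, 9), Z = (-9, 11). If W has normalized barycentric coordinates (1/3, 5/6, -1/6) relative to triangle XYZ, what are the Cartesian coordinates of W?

W = (1/3)·X + (5/6)·Y + (-1/6)·Z.
x-coordinate: (1/3)·(-8) + (5/6)·7 + (-1/6)·(-9) = 14/3.
y-coordinate: (1/3)·(-2) + (5/6)·9 + (-1/6)·11 = 5.

(14/3, 5)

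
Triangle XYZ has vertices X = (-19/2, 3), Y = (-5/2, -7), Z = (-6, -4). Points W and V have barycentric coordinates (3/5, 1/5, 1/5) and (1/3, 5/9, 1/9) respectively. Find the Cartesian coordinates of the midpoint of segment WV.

Barycentric coordinates of the midpoint are the average: (7/15, 17/45, 7/45).
Converting: (7/15)·X + (17/45)·Y + (7/45)·Z = (-284/45, -28/15).

(-284/45, -28/15)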